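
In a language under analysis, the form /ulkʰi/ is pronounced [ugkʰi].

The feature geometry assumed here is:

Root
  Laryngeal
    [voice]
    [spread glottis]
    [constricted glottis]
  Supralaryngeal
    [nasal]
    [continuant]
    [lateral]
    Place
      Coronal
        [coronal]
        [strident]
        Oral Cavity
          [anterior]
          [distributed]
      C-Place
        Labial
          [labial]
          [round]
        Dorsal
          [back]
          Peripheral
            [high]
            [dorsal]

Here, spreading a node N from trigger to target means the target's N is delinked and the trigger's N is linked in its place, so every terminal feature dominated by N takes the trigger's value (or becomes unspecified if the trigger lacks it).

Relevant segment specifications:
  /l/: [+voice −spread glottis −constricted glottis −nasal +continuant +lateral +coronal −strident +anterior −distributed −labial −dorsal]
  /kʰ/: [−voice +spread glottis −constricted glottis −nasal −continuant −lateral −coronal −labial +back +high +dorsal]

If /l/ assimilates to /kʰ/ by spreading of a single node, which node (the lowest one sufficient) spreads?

Supralaryngeal

Comparing /l/ with its surface form [g], the features that change are [continuant], [lateral], [coronal], [anterior], [distributed], [strident], [dorsal], [high], [back].
Tracing each changed feature up the tree, the paths first meet at Supralaryngeal; any lower node misses at least one of them.
Delinking /l/'s Supralaryngeal and associating /kʰ/'s Supralaryngeal gives precisely the feature bundle of [g].
[spread glottis], [voice] — on which /kʰ/ differs from /l/ — are unchanged, so Root cannot have spread; the constituent is no larger than Supralaryngeal.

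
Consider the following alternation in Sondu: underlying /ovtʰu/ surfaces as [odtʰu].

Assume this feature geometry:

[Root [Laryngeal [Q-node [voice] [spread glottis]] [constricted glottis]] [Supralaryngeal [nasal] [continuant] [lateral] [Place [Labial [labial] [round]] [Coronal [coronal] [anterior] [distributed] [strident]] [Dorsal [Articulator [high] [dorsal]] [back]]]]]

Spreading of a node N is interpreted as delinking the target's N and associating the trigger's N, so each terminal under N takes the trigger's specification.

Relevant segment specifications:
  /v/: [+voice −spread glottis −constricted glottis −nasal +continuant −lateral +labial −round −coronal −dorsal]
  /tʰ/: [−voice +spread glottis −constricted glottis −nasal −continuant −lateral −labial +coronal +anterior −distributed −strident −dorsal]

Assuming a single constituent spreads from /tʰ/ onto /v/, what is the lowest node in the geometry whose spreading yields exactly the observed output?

Comparing /v/ with its surface form [d], the features that change are [continuant], [labial], [round], [coronal], [anterior], [distributed], [strident].
These terminals are all dominated by Supralaryngeal, and no proper subconstituent of Supralaryngeal covers them all; Supralaryngeal is their lowest common ancestor.
Spreading Supralaryngeal from /tʰ/ overwrites each of those terminals with /tʰ/'s values, yielding exactly [d].
Had Root spread, [spread glottis], [voice] would have taken /tʰ/'s values; they stay as in /v/, confirming the spreading constituent is exactly Supralaryngeal.

Supralaryngeal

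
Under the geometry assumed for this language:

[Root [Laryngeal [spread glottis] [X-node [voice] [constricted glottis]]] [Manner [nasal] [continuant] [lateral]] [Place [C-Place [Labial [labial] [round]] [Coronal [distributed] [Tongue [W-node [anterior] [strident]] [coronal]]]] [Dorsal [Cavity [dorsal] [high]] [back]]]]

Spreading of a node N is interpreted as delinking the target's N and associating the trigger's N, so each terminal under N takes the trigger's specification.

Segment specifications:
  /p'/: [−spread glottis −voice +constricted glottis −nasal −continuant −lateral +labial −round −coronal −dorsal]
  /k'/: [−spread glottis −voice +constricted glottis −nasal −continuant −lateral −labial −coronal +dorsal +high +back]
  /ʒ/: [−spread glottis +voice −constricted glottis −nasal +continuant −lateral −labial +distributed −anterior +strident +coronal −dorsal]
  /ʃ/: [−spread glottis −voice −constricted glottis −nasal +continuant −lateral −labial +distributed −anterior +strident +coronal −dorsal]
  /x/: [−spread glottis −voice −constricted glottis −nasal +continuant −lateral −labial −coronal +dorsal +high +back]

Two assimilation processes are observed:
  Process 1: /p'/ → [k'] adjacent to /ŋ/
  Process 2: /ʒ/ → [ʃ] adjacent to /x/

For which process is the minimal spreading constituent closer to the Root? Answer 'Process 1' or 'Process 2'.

In Process 1, [labial], [round], [dorsal], [high], [back] change, so the minimal spreading node is Place at depth 1.
Process 2 alters [voice]; the lowest dominating node is [voice] (depth 3 from Root).
Place is closer to Root than [voice], so Process 1 spreads the higher node.

Process 1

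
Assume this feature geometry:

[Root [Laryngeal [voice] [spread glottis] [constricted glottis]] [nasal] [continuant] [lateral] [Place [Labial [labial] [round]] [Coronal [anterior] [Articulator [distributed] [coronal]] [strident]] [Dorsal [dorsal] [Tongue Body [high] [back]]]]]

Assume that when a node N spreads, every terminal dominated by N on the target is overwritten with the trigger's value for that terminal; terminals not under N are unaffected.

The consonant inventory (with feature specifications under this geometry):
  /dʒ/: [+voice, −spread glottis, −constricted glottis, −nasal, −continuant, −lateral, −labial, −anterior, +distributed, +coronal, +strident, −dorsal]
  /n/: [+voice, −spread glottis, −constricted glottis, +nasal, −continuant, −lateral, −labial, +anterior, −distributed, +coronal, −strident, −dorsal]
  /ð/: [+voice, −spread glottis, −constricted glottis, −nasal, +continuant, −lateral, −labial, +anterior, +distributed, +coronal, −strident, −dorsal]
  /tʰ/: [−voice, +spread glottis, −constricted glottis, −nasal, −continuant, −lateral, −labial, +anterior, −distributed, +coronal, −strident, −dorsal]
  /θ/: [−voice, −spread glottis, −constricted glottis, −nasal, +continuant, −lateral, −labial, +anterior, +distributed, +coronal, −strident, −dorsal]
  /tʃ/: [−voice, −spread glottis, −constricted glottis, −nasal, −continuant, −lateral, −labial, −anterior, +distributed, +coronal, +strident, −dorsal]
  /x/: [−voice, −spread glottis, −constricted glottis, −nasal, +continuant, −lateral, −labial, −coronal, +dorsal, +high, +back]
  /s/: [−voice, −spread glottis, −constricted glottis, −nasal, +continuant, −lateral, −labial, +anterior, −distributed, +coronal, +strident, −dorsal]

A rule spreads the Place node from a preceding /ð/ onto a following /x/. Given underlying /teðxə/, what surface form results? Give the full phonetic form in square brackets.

[teðθə]

Place immediately or transitively dominates [labial], [round], [anterior], [distributed], [coronal], [strident], [dorsal], [high], [back].
After delinking /x/'s Place and linking /ð/'s, the affected terminals become [−labial], [+anterior], [+distributed], [+coronal], [−strident], [−dorsal]; [voice], [spread glottis], [constricted glottis], … (outside Place) are retained from /x/.
Among the inventory, only /θ/ has exactly this specification, giving the surface form [teðθə].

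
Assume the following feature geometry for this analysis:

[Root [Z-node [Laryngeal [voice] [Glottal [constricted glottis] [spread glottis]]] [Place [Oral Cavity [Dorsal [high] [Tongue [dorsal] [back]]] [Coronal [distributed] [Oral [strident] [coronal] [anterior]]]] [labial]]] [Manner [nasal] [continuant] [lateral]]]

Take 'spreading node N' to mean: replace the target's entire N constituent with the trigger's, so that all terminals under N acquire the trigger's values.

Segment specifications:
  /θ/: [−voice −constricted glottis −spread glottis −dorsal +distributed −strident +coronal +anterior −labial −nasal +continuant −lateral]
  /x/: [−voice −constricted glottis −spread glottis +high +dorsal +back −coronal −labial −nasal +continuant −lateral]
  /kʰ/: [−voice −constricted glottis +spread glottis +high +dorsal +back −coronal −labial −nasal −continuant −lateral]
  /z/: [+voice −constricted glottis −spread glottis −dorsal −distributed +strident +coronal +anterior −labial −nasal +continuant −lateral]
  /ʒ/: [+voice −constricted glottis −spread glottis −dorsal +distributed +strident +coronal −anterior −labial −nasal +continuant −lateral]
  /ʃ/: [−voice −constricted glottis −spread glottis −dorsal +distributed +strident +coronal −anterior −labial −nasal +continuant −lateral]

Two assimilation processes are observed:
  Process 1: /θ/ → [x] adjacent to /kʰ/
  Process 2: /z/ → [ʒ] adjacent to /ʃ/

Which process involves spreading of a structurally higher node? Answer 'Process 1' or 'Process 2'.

Process 1 alters [coronal], [anterior], [distributed], [strident], [dorsal], [high], [back]; the lowest common ancestor is Oral Cavity (depth 3 from Root).
In Process 2, [anterior], [distributed] change, so the minimal spreading node is Coronal at depth 4.
Oral Cavity is closer to Root than Coronal, so Process 1 spreads the higher node.

Process 1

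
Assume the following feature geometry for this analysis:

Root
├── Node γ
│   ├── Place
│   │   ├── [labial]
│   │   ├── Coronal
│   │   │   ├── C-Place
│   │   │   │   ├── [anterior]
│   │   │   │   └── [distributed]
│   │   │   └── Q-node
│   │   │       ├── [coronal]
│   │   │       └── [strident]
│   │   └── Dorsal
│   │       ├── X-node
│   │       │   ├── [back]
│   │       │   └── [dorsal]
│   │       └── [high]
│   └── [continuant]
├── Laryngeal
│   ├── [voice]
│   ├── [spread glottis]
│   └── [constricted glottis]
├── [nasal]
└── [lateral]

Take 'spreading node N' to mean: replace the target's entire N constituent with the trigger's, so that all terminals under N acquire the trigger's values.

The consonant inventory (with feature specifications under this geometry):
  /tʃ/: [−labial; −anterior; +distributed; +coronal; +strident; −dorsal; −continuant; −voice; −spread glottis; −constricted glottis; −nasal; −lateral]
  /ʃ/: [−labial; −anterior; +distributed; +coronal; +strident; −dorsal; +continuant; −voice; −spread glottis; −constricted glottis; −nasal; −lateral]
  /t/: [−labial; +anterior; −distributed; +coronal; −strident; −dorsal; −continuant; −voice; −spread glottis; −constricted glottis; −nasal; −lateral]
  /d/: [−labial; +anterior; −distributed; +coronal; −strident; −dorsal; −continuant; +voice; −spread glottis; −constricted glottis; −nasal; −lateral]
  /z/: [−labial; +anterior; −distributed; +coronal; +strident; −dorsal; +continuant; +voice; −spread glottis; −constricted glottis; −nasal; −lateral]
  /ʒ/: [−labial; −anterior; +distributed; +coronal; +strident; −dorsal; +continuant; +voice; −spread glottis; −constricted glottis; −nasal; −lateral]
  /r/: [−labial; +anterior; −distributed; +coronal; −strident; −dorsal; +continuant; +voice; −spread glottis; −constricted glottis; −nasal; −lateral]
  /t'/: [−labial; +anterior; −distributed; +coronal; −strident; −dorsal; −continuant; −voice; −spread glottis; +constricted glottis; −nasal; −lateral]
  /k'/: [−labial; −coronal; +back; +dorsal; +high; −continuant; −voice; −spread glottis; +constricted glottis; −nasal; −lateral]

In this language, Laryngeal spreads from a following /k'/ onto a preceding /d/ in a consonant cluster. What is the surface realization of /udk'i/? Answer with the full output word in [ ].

Laryngeal immediately or transitively dominates [voice], [spread glottis], [constricted glottis].
After delinking /d/'s Laryngeal and linking /k'/'s, the affected terminals become [−voice], [−spread glottis], [+constricted glottis]; [labial], [anterior], [distributed], … (outside Laryngeal) are retained from /d/.
Among the inventory, only /t'/ has exactly this specification, giving the surface form [ut'k'i].

[ut'k'i]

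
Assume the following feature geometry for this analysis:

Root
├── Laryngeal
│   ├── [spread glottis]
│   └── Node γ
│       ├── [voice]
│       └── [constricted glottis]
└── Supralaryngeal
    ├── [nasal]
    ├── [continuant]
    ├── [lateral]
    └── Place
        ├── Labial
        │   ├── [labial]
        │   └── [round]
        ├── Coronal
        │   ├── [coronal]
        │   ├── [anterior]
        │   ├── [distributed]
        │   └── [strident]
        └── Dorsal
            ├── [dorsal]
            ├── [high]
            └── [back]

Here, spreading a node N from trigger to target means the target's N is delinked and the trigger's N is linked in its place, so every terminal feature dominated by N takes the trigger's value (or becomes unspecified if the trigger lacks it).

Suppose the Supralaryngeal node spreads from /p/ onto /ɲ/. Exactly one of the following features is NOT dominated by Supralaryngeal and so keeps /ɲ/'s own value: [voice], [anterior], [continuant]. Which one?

The terminals dominated by Supralaryngeal are [nasal], [continuant], [lateral], [labial], [round], [coronal], [anterior], [distributed], [strident], [dorsal], [high], [back].
[anterior], [continuant] all lie under Supralaryngeal, so they are overwritten when Supralaryngeal spreads.
But [voice] is a dependent of Node γ, outside Supralaryngeal; it is therefore untouched by the spreading.

[voice]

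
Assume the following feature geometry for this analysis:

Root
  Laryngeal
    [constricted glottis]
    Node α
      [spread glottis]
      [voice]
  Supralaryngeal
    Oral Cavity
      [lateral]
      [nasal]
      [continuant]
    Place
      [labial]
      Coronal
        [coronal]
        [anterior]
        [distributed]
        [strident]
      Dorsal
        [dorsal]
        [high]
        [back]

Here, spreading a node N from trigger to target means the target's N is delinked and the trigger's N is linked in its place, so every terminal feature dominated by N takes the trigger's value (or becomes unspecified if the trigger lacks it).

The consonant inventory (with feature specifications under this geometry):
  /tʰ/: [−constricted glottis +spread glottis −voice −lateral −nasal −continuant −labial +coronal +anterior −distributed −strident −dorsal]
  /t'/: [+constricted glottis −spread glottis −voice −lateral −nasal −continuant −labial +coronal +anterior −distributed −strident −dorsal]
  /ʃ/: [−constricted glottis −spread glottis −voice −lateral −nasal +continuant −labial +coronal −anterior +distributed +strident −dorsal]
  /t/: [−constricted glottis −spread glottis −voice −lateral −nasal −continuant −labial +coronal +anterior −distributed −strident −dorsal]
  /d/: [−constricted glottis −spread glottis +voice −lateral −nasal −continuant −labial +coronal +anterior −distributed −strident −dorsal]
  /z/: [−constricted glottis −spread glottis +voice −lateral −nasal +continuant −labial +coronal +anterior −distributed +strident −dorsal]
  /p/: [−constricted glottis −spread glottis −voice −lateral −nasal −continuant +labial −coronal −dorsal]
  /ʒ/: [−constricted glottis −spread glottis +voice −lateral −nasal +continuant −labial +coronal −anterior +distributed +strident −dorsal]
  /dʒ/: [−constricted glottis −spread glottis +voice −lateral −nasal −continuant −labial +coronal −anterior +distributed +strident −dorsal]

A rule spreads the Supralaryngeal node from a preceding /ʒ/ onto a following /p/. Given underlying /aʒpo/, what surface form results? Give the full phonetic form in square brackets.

[aʒʃo]

Supralaryngeal immediately or transitively dominates [lateral], [nasal], [continuant], [labial], [coronal], [anterior], [distributed], [strident], [dorsal], [high], [back].
After delinking /p/'s Supralaryngeal and linking /ʒ/'s, the affected terminals become [−lateral], [−nasal], [+continuant], [−labial], [+coronal], [−anterior], [+distributed], [+strident], [−dorsal]; [constricted glottis], [spread glottis], [voice] (outside Supralaryngeal) are retained from /p/.
This feature bundle is that of [ʃ], so /aʒpo/ surfaces as [aʒʃo].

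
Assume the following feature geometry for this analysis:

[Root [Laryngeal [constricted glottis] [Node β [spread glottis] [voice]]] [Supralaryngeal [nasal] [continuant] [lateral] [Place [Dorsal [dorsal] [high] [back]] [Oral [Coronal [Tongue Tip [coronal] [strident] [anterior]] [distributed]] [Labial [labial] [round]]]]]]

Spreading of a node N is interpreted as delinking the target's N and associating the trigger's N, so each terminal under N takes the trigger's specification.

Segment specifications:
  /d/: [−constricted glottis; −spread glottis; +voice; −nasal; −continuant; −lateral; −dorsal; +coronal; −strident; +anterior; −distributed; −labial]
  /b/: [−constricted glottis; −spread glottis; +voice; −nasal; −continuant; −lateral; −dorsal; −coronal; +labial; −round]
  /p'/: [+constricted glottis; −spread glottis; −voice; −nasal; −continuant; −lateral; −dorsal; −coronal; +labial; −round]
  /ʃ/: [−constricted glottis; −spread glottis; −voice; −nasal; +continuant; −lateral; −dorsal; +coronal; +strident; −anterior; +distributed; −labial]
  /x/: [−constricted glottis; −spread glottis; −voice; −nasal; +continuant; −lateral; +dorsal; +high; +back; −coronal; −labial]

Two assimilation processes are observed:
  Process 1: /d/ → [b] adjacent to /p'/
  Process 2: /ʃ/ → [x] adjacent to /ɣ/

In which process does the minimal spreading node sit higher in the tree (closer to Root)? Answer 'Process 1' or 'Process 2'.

In Process 1, [labial], [round], [coronal], [anterior], [distributed], [strident] change, so the minimal spreading node is Oral at depth 3.
Process 2: the features that change are [coronal], [anterior], [distributed], [strident], [dorsal], [high], [back]; the minimal node is Place (depth 2).
Place (depth 2) sits above Oral (depth 3), making Process 2 the one with the higher spreading node.

Process 2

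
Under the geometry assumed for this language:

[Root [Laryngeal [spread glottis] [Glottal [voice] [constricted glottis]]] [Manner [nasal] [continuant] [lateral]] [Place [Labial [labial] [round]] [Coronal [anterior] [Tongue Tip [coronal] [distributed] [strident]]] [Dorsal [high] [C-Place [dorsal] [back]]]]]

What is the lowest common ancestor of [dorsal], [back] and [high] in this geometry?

Dorsal

[dorsal]: Root ▹ Place ▹ Dorsal ▹ C-Place ▹ [dorsal].
[back]: Root ▹ Place ▹ Dorsal ▹ C-Place ▹ [back].
[high]: Root ▹ Place ▹ Dorsal ▹ [high].
The lowest node appearing on every path is Dorsal; each proper daughter of Dorsal fails to dominate at least one of the listed features.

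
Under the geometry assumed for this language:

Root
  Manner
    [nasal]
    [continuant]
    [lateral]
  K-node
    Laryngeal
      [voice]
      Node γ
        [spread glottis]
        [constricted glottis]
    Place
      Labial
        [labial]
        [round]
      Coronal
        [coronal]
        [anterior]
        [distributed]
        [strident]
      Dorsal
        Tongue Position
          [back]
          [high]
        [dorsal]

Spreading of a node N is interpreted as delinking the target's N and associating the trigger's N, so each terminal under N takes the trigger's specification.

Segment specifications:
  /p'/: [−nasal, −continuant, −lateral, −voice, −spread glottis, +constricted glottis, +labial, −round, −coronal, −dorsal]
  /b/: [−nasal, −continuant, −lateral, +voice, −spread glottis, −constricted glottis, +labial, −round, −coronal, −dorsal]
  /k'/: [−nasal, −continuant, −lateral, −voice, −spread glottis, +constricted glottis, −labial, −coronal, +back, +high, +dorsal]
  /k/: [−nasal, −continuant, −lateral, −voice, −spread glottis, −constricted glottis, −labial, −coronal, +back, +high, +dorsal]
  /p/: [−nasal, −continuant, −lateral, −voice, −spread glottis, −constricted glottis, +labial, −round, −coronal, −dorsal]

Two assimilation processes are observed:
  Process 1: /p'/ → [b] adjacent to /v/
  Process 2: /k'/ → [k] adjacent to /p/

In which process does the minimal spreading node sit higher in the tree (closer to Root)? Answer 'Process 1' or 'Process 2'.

Process 1

In Process 1, [voice], [constricted glottis] change, so the minimal spreading node is Laryngeal at depth 2.
Process 2 alters [constricted glottis]; the lowest dominating node is [constricted glottis] (depth 4 from Root).
Laryngeal is closer to Root than [constricted glottis], so Process 1 spreads the higher node.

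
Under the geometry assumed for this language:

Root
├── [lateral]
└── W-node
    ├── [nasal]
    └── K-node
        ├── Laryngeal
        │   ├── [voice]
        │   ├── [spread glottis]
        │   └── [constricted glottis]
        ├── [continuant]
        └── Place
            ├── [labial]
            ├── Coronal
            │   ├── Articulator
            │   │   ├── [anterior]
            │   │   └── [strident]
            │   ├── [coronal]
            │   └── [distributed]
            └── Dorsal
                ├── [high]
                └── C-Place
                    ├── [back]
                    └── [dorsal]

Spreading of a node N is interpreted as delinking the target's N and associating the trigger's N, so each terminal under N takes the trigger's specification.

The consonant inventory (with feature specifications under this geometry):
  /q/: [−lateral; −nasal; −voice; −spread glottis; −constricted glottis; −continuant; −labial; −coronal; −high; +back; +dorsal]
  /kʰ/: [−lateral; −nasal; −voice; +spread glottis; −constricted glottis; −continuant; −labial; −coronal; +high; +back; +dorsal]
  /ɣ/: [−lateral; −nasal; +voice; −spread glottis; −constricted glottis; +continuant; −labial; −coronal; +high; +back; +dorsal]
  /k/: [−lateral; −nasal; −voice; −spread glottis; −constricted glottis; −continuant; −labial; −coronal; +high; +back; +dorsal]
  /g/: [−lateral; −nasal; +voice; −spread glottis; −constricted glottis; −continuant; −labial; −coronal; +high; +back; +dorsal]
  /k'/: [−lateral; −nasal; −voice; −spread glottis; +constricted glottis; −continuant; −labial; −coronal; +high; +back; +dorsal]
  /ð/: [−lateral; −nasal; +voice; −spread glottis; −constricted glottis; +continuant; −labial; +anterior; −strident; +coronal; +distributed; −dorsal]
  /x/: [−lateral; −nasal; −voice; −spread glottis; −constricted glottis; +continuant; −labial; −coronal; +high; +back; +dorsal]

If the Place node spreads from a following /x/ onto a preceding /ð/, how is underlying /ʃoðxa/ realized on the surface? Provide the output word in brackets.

Place immediately or transitively dominates [labial], [anterior], [strident], [coronal], [distributed], [high], [back], [dorsal].
After delinking /ð/'s Place and linking /x/'s, the affected terminals become [−labial], [−coronal], [+high], [+back], [+dorsal]; [lateral], [nasal], [voice], … (outside Place) are retained from /ð/.
Among the inventory, only /ɣ/ has exactly this specification, giving the surface form [ʃoɣxa].

[ʃoɣxa]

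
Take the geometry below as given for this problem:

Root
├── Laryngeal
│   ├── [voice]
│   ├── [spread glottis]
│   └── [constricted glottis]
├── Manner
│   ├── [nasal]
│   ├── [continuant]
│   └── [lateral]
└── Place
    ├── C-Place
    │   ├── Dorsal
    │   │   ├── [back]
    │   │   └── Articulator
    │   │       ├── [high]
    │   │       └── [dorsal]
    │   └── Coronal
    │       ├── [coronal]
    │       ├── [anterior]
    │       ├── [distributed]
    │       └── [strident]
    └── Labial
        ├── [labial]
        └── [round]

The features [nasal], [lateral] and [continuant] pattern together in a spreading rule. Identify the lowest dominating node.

[nasal] is immediately dominated by Manner.
[lateral] is immediately dominated by Manner.
[continuant] is immediately dominated by Manner.
The listed terminals split across distinct daughters of Manner, so Manner itself is the smallest node containing them all.

Manner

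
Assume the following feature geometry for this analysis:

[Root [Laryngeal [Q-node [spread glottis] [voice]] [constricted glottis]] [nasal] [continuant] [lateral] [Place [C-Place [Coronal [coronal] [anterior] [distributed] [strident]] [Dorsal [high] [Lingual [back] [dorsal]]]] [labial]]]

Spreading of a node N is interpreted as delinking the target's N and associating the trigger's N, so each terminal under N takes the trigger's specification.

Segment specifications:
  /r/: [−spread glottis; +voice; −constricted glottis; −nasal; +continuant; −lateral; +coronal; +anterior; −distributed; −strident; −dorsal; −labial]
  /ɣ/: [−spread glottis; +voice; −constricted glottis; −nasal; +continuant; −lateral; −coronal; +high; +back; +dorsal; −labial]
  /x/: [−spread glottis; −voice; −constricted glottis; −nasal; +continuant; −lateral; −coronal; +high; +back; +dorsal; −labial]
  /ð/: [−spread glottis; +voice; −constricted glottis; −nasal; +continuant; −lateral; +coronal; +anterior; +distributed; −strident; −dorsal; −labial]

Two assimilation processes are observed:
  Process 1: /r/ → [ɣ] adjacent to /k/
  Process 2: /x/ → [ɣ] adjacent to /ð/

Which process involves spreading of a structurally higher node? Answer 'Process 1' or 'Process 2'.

Process 1

Process 1 alters [coronal], [anterior], [distributed], [strident], [dorsal], [high], [back]; the lowest common ancestor is C-Place (depth 2 from Root).
Process 2: the feature that changes is [voice]; the minimal node is [voice] (depth 3).
C-Place (depth 2) sits above [voice] (depth 3), making Process 1 the one with the higher spreading node.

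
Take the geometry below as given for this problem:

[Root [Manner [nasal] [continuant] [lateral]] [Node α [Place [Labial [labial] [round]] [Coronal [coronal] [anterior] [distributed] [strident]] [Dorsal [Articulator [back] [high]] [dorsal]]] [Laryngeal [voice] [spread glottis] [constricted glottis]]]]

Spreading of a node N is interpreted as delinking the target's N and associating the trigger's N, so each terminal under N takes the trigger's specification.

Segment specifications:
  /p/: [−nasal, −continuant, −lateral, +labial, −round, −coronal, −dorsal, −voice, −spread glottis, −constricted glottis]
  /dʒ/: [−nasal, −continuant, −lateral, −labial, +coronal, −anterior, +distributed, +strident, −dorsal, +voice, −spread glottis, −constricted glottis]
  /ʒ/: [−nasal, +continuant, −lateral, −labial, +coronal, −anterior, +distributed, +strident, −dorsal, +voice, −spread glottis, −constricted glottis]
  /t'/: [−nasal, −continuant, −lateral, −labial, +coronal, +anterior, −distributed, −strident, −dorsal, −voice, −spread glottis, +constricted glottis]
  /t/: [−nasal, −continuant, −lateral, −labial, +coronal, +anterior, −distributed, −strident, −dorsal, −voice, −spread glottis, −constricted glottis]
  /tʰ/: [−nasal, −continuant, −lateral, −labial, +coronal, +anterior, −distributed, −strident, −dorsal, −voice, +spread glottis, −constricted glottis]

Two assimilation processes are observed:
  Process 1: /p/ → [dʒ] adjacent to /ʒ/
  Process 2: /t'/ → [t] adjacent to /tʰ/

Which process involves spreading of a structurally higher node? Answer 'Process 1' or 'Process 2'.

Process 1

Process 1: the features that change are [voice], [labial], [round], [coronal], [anterior], [distributed], [strident]; the minimal node is Node α (depth 1).
Process 2 alters [constricted glottis]; the lowest dominating node is [constricted glottis] (depth 3 from Root).
Node α (depth 1) sits above [constricted glottis] (depth 3), making Process 1 the one with the higher spreading node.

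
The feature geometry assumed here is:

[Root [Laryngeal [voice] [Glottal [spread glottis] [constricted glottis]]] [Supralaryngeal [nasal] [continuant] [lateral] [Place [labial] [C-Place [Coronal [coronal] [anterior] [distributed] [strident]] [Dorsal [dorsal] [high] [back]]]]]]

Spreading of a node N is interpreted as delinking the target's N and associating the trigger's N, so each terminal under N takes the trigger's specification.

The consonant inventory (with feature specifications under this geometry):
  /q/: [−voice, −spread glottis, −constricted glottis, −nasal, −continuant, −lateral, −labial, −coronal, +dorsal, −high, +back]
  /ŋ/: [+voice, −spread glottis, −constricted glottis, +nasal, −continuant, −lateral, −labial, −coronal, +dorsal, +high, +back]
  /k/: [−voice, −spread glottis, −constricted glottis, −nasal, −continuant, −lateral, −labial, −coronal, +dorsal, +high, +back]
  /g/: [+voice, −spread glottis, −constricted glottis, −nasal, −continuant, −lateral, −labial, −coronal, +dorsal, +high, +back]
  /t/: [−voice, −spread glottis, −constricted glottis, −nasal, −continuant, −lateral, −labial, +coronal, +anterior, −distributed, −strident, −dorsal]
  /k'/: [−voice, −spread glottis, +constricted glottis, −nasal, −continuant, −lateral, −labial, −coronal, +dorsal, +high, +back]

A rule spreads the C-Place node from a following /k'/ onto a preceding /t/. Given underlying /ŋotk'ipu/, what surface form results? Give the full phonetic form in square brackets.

Terminals under C-Place in this geometry: [coronal], [anterior], [distributed], [strident], [dorsal], [high], [back].
The target acquires /k'/'s values for everything under C-Place — [−coronal], [+dorsal], [+high], [+back] — while keeping its own [voice], [spread glottis], [constricted glottis], ….
This feature bundle is that of [k], so /ŋotk'ipu/ surfaces as [ŋokk'ipu].

[ŋokk'ipu]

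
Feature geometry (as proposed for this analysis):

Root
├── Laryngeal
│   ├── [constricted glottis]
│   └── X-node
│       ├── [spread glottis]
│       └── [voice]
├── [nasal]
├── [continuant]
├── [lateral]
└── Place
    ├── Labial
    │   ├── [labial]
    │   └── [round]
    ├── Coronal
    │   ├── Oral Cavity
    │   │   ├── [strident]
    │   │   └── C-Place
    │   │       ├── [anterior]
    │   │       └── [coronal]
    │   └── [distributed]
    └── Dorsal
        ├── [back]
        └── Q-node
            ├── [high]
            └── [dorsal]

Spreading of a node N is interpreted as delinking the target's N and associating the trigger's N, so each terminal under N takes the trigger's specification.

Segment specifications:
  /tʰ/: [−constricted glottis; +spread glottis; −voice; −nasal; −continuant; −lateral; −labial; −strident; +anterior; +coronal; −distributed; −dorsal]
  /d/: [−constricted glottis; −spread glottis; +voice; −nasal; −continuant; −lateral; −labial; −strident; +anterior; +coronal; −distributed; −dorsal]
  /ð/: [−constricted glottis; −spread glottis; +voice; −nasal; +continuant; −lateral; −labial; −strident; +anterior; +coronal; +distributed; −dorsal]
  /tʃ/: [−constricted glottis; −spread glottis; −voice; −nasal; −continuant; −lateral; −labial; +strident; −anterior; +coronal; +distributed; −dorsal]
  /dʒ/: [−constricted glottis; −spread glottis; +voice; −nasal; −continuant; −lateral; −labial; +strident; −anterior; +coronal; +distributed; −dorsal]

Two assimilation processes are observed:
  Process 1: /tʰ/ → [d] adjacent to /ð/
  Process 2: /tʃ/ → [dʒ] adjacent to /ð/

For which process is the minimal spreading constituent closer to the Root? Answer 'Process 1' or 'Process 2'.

Process 1 alters [voice], [spread glottis]; the lowest common ancestor is X-node (depth 2 from Root).
Process 2 alters [voice]; the lowest dominating node is [voice] (depth 3 from Root).
Depth 2 < depth 3; Process 1 involves the structurally higher constituent X-node.

Process 1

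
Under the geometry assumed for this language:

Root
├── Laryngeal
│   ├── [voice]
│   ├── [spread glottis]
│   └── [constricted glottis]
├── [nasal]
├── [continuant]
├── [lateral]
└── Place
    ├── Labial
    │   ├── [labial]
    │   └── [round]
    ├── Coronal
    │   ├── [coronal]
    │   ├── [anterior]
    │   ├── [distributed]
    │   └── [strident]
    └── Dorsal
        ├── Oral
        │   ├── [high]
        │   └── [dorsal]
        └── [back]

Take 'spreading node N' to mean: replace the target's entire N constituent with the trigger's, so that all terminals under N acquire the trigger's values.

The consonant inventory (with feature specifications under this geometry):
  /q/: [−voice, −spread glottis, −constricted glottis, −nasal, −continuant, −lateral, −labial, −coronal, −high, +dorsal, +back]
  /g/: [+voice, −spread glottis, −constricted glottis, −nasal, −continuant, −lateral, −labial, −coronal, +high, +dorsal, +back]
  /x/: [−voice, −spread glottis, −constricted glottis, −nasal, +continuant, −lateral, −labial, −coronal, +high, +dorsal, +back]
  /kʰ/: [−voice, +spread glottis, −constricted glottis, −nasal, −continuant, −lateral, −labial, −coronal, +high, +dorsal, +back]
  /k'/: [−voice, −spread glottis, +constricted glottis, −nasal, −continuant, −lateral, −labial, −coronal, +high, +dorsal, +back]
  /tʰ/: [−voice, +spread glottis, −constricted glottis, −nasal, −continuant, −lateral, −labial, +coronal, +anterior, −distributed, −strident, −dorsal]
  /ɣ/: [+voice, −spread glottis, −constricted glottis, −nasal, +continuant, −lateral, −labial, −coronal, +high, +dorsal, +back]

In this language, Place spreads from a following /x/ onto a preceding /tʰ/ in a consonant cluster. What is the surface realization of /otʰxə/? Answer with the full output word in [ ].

[okʰxə]

The Place node dominates the terminals [labial], [round], [coronal], [anterior], [distributed], [strident], [high], [dorsal], [back].
The target acquires /x/'s values for everything under Place — [−labial], [−coronal], [+high], [+dorsal], [+back] — while keeping its own [voice], [spread glottis], [constricted glottis], ….
This feature bundle is that of [kʰ], so /otʰxə/ surfaces as [okʰxə].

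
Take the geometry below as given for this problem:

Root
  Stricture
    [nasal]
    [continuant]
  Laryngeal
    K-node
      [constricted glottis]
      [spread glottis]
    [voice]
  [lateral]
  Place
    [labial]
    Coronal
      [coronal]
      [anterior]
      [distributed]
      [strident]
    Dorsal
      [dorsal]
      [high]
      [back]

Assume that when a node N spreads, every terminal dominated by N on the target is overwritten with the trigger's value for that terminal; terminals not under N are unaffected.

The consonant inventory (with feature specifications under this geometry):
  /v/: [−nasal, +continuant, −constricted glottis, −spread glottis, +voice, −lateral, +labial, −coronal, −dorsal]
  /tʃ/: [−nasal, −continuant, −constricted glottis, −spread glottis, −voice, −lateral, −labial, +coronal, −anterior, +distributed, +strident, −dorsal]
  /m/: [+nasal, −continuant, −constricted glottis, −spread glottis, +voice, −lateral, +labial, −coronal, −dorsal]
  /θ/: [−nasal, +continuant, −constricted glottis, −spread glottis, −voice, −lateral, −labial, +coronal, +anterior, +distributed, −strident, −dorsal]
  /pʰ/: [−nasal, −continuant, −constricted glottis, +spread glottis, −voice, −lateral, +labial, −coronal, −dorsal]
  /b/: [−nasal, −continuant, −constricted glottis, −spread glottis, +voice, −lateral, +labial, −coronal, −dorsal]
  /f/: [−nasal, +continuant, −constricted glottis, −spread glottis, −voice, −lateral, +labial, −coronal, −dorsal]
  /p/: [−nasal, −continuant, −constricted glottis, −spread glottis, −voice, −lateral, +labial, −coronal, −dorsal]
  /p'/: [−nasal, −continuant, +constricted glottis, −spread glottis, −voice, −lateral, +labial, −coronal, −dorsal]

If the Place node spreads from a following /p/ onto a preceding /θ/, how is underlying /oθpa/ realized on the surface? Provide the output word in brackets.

Terminals under Place in this geometry: [labial], [coronal], [anterior], [distributed], [strident], [dorsal], [high], [back].
After delinking /θ/'s Place and linking /p/'s, the affected terminals become [+labial], [−coronal], [−dorsal]; [nasal], [continuant], [constricted glottis], … (outside Place) are retained from /θ/.
Among the inventory, only /f/ has exactly this specification, giving the surface form [ofpa].

[ofpa]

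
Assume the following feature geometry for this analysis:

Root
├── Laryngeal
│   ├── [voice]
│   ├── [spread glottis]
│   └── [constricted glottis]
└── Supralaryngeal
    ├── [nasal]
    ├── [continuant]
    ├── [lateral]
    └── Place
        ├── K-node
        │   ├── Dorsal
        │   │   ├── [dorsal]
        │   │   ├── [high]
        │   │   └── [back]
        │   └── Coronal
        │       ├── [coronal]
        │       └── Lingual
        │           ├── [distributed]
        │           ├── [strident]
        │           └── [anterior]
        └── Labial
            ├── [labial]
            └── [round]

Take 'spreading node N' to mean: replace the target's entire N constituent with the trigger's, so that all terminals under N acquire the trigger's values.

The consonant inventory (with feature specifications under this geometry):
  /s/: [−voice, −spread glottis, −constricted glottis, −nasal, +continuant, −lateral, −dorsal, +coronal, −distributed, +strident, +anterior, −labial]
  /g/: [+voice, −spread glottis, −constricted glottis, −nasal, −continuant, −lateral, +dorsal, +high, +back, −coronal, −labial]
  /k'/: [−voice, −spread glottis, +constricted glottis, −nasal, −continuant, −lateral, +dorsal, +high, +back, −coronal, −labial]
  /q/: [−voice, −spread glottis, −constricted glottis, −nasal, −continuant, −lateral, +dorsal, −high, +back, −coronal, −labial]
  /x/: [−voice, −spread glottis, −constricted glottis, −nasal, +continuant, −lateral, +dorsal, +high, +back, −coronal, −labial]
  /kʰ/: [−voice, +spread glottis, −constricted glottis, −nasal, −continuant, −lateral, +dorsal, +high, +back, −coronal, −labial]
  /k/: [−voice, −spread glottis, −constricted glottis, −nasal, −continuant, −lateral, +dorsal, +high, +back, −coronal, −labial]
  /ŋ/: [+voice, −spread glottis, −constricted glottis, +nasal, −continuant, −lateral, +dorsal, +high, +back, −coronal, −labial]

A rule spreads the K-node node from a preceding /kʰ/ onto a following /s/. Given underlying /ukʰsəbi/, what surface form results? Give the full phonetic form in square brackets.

[ukʰxəbi]

K-node immediately or transitively dominates [dorsal], [high], [back], [coronal], [distributed], [strident], [anterior].
After delinking /s/'s K-node and linking /kʰ/'s, the affected terminals become [+dorsal], [+high], [+back], [−coronal]; [voice], [spread glottis], [constricted glottis], … (outside K-node) are retained from /s/.
This feature bundle is that of [x], so /ukʰsəbi/ surfaces as [ukʰxəbi].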